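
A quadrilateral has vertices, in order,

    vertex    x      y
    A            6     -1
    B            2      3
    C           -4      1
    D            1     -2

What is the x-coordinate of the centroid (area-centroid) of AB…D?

47/39

Apply the surveyor's formula. First the cross-terms c_i = x_i·y_{i+1} − x_{i+1}·y_i:
  20, 14, 7, 11  ⇒  2A = 52, A = 26.
Then Σ (x_i + x_{i+1})·c_i = 188, so x̄ = 188 / (6·26) = 47/39.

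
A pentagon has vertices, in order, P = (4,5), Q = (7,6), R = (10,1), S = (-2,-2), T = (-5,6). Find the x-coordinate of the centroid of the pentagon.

107/51

Apply Gauss's area formula. First the cross-terms c_i = x_i·y_{i+1} − x_{i+1}·y_i:
  -11, -53, -18, -22, -49  ⇒  2A = -153, A = -76.5.
Then Σ (x_i + x_{i+1})·c_i = -963, so x̄ = -963 / (6·(-76.5)) = 107/51.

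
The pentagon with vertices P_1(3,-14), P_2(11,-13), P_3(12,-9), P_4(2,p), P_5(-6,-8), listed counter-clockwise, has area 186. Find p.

Write out the shoelace sum; only the two edges meeting at P_4 involve p:
2·Area = [(12·p − 2·(-9)) + (2·(-8) − (-6)·p)] + 280
       = 18·p + 282 = 372
⇒ p = 5.

5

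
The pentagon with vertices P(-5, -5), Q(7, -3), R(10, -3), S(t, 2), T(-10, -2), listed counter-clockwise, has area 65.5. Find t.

-8

The doubled signed area Σ (x_i y_{i+1} − x_{i+1} y_i) is linear in t.
With t=0 it equals 139; the coefficient of t is 1 (from the two edges through S).
So 1·t + 139 = 2·65.5 = 131 ⇒ t = -8.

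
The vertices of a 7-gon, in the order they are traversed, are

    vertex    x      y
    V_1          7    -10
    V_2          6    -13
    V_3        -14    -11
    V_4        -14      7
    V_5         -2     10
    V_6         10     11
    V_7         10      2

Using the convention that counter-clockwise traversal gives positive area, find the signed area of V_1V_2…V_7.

-491.5

Apply Gauss's area formula: 2A = Σ (x_i·y_{i+1} − x_{i+1}·y_i), indices taken mod 7.
Cross-terms: -31, -248, -252, -126, -122, -90, -114  ⇒  Σ = -983
Signed area = Σ/2 = -491.5 (negative ⇒ clockwise traversal).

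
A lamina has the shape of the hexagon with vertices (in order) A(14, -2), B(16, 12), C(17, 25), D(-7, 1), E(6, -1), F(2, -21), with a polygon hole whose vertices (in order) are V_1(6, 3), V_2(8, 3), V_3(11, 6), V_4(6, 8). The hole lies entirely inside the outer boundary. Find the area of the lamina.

362

Outer boundary:
Apply the surveyor's formula: 2A = Σ (x_i·y_{i+1} − x_{i+1}·y_i), indices taken mod 6.
Σ = (200) + (196) + (192) + (1) + (-124) + (290) = 755
Area = |Σ|/2 = 377.5.
Hole:
Apply the shoelace (surveyor's) formula: 2A = Σ (x_i·y_{i+1} − x_{i+1}·y_i), indices taken mod 4.
V_1→V_2: (6)(3) − (8)(3) = -6
V_2→V_3: (8)(6) − (11)(3) = 15
V_3→V_4: (11)(8) − (6)(6) = 52
V_4→V_1: (6)(3) − (6)(8) = -30
Σ = 31
Area = |Σ|/2 = 15.5.
Net area = 377.5 − 15.5 = 362.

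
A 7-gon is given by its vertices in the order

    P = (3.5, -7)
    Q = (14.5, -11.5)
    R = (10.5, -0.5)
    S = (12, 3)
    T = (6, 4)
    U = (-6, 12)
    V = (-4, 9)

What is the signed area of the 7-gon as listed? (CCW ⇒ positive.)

164.375

Apply the surveyor's formula: 2A = Σ (x_i·y_{i+1} − x_{i+1}·y_i), indices taken mod 7.
Σ = (61.25) + (113.5) + (37.5) + (30) + (96) + (-6) + (-3.5) = 328.75
Signed area = Σ/2 = 164.375 (positive ⇒ counter-clockwise traversal).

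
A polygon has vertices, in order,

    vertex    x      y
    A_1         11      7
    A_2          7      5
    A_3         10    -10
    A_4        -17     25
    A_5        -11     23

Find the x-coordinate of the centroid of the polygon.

-0.525

Apply the surveyor's formula. First the cross-terms c_i = x_i·y_{i+1} − x_{i+1}·y_i:
  6, -120, 80, -116, -330  ⇒  2A = -480, A = -240.
Then Σ (x_i + x_{i+1})·c_i = 756, so x̄ = 756 / (6·(-240)) = -0.525.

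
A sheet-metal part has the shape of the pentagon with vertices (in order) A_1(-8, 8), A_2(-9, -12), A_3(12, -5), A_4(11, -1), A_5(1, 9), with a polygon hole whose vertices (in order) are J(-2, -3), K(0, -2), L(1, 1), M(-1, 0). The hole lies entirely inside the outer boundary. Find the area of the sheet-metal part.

Outer boundary:
A_1→A_2: (-8)(-12) − (-9)(8) = 168
A_2→A_3: (-9)(-5) − (12)(-12) = 189
A_3→A_4: (12)(-1) − (11)(-5) = 43
A_4→A_5: (11)(9) − (1)(-1) = 100
A_5→A_1: (1)(8) − (-8)(9) = 80
Σ = 580
Area = |Σ|/2 = 290.
Hole:
Cross-terms: 4, 2, 1, 3  ⇒  Σ = 10
Area = |Σ|/2 = 5.
Net area = 290 − 5 = 285.

285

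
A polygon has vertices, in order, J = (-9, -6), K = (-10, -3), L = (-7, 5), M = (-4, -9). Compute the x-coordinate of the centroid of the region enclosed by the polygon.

-277/39

Apply Gauss's area formula. First the cross-terms c_i = x_i·y_{i+1} − x_{i+1}·y_i:
  -33, -71, 83, -57  ⇒  2A = -78, A = -39.
Then Σ (x_i + x_{i+1})·c_i = 1662, so x̄ = 1662 / (6·(-39)) = -277/39.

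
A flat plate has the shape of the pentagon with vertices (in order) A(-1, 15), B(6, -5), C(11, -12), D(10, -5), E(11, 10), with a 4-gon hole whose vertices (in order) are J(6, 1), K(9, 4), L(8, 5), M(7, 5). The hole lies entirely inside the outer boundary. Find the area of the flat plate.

Outer boundary:
Cross-terms: -85, -17, 65, 155, 175  ⇒  Σ = 293
Area = |Σ|/2 = 146.5.
Hole:
Σ = (15) + (13) + (5) + (-23) = 10
Area = |Σ|/2 = 5.
Net area = 146.5 − 5 = 141.5.

141.5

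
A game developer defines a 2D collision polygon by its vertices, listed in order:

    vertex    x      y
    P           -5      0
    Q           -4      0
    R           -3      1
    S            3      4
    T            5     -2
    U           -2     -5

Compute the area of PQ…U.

Σ = (0) + (-4) + (-15) + (-26) + (-29) + (-25) = -99
Area = |Σ|/2 = 49.5.

49.5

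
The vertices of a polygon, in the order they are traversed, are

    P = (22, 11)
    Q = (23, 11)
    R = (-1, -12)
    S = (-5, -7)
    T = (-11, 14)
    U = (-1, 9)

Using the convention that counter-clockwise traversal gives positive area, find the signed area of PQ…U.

-385

Apply the shoelace formula: 2A = Σ (x_i·y_{i+1} − x_{i+1}·y_i), indices taken mod 6.
Cross-terms: -11, -265, -53, -147, -85, -209  ⇒  Σ = -770
Signed area = Σ/2 = -385 (negative ⇒ clockwise traversal).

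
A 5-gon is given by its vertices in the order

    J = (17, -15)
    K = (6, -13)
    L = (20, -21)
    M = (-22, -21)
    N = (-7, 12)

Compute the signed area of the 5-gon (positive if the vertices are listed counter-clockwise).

Apply Gauss's area formula: 2A = Σ (x_i·y_{i+1} − x_{i+1}·y_i), indices taken mod 5.
J→K: (17)(-13) − (6)(-15) = -131
K→L: (6)(-21) − (20)(-13) = 134
L→M: (20)(-21) − (-22)(-21) = -882
M→N: (-22)(12) − (-7)(-21) = -411
N→J: (-7)(-15) − (17)(12) = -99
Σ = -1389
Signed area = Σ/2 = -694.5 (negative ⇒ clockwise traversal).

-694.5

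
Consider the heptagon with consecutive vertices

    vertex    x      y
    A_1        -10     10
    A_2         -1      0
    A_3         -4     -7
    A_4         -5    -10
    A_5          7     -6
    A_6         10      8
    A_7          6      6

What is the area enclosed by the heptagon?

185

Cross-terms: 10, 7, 5, 100, 116, 12, 120  ⇒  Σ = 370
Area = |Σ|/2 = 185.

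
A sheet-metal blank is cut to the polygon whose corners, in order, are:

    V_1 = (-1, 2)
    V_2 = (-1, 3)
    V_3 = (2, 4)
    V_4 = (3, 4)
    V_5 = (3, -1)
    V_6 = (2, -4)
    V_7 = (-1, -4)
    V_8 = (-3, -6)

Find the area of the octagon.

35

Apply the shoelace (surveyor's) formula: 2A = Σ (x_i·y_{i+1} − x_{i+1}·y_i), indices taken mod 8.
Cross-terms: -1, -10, -4, -15, -10, -12, -6, -12  ⇒  Σ = -70
Area = |Σ|/2 = 35.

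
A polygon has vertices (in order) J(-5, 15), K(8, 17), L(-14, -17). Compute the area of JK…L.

199

Σ = (-205) + (102) + (-295) = -398
Area = |Σ|/2 = 199.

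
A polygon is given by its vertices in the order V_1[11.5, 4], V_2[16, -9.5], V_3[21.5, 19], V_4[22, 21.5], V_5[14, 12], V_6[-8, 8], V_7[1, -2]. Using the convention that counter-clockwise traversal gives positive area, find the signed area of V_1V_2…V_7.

292.625

Apply the shoelace formula: 2A = Σ (x_i·y_{i+1} − x_{i+1}·y_i), indices taken mod 7.
Σ = (-173.25) + (508.25) + (44.25) + (-37) + (208) + (8) + (27) = 585.25
Signed area = Σ/2 = 292.625 (positive ⇒ counter-clockwise traversal).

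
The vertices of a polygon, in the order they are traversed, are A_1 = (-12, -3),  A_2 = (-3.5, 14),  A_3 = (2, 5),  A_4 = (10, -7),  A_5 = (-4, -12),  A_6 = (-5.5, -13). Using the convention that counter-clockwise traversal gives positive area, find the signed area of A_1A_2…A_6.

-294.75

Cross-terms: -178.5, -45.5, -64, -148, -14, -139.5  ⇒  Σ = -589.5
Signed area = Σ/2 = -294.75 (negative ⇒ clockwise traversal).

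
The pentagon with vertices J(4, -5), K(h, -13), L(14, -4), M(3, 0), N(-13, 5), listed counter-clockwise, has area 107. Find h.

12

The doubled signed area Σ (x_i y_{i+1} − x_{i+1} y_i) is linear in h.
With h=0 it equals 202; the coefficient of h is 1 (from the two edges through K).
So 1·h + 202 = 2·107 = 214 ⇒ h = 12.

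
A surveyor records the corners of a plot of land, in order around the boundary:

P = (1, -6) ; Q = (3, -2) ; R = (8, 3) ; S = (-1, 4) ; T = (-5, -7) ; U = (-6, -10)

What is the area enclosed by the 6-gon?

Apply the shoelace (surveyor's) formula: 2A = Σ (x_i·y_{i+1} − x_{i+1}·y_i), indices taken mod 6.
Σ = (16) + (25) + (35) + (27) + (8) + (46) = 157
Area = |Σ|/2 = 78.5.

78.5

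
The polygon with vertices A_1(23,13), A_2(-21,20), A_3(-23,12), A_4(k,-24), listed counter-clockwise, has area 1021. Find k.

The doubled signed area Σ (x_i y_{i+1} − x_{i+1} y_i) is linear in k.
With k=0 it equals 2045; the coefficient of k is 1 (from the two edges through A_4).
So 1·k + 2045 = 2·1021 = 2042 ⇒ k = -3.

-3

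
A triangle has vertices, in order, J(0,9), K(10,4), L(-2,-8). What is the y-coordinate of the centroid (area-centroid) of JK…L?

Apply the shoelace formula. First the cross-terms c_i = x_i·y_{i+1} − x_{i+1}·y_i:
  -90, -72, -18  ⇒  2A = -180, A = -90.
Then Σ (y_i + y_{i+1})·c_i = -900, so ȳ = -900 / (6·(-90)) = 5/3.

5/3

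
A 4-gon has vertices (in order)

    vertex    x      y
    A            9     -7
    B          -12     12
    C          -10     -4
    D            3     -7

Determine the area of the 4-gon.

Σ = (24) + (168) + (82) + (42) = 316
Area = |Σ|/2 = 158.

158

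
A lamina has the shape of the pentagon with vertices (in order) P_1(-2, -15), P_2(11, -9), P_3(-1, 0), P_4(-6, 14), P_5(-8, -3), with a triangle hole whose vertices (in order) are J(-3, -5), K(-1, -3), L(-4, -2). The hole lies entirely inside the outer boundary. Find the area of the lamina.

Outer boundary:
Apply the shoelace formula: 2A = Σ (x_i·y_{i+1} − x_{i+1}·y_i), indices taken mod 5.
Σ = (183) + (-9) + (-14) + (130) + (114) = 404
Area = |Σ|/2 = 202.
Hole:
Apply the surveyor's formula: 2A = Σ (x_i·y_{i+1} − x_{i+1}·y_i), indices taken mod 3.
Σ = (4) + (-10) + (14) = 8
Area = |Σ|/2 = 4.
Net area = 202 − 4 = 198.

198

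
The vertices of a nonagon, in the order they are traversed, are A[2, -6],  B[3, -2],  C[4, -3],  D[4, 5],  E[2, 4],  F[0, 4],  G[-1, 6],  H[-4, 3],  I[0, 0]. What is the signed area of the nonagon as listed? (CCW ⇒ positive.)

Apply the shoelace (surveyor's) formula: 2A = Σ (x_i·y_{i+1} − x_{i+1}·y_i), indices taken mod 9.
Cross-terms: 14, -1, 32, 6, 8, 4, 21, 0, 0  ⇒  Σ = 84
Signed area = Σ/2 = 42 (positive ⇒ counter-clockwise traversal).

42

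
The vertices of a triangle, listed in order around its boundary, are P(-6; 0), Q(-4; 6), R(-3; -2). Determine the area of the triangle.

11

Apply Gauss's area formula: 2A = Σ (x_i·y_{i+1} − x_{i+1}·y_i), indices taken mod 3.
Σ = (-36) + (26) + (-12) = -22
Area = |Σ|/2 = 11.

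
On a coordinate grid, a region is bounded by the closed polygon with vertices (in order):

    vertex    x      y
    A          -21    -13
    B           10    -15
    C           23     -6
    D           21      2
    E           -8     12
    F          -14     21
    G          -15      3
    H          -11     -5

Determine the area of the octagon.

Apply Gauss's area formula: 2A = Σ (x_i·y_{i+1} − x_{i+1}·y_i), indices taken mod 8.
Cross-terms: 445, 285, 172, 268, 0, 273, 108, 38  ⇒  Σ = 1589
Area = |Σ|/2 = 794.5.

794.5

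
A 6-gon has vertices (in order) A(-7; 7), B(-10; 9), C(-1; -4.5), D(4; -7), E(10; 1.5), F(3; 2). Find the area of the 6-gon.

A→B: (-7)(9) − (-10)(7) = 7
B→C: (-10)(-4.5) − (-1)(9) = 54
C→D: (-1)(-7) − (4)(-4.5) = 25
D→E: (4)(1.5) − (10)(-7) = 76
E→F: (10)(2) − (3)(1.5) = 15.5
F→A: (3)(7) − (-7)(2) = 35
Σ = 212.5
Area = |Σ|/2 = 106.25.

106.25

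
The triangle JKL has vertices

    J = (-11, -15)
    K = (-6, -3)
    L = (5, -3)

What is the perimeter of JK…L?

|JK| = √((5)² + (12)²) = √169 = 13
|KL| = √((11)² + (0)²) = √121 = 11
|LJ| = √((-16)² + (-12)²) = √400 = 20
Perimeter = 13 + 11 + 20 = 44.

44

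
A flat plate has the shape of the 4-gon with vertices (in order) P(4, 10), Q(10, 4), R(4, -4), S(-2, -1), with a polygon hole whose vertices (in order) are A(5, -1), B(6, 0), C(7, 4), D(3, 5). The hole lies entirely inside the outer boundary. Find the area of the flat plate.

Outer boundary:
Apply the surveyor's formula: 2A = Σ (x_i·y_{i+1} − x_{i+1}·y_i), indices taken mod 4.
Σ = (-84) + (-56) + (-12) + (-16) = -168
Area = |Σ|/2 = 84.
Hole:
Cross-terms: 6, 24, 23, -28  ⇒  Σ = 25
Area = |Σ|/2 = 12.5.
Net area = 84 − 12.5 = 71.5.

71.5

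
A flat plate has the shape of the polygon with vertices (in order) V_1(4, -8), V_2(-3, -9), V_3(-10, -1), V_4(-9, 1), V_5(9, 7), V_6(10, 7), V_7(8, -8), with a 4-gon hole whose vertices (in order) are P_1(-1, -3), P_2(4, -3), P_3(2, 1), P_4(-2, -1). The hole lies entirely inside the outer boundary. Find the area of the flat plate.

191.5

Outer boundary:
Apply the shoelace formula: 2A = Σ (x_i·y_{i+1} − x_{i+1}·y_i), indices taken mod 7.
Cross-terms: -60, -87, -19, -72, -7, -136, -32  ⇒  Σ = -413
Area = |Σ|/2 = 206.5.
Hole:
Σ = (15) + (10) + (0) + (5) = 30
Area = |Σ|/2 = 15.
Net area = 206.5 − 15 = 191.5.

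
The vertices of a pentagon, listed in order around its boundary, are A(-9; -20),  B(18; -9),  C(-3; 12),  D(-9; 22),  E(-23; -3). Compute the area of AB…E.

819

Σ = (441) + (189) + (42) + (533) + (433) = 1638
Area = |Σ|/2 = 819.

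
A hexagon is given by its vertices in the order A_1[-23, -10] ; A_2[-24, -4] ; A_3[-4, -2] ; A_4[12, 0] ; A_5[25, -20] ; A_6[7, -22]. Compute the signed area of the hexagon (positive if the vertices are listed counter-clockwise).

-659

Apply the shoelace formula: 2A = Σ (x_i·y_{i+1} − x_{i+1}·y_i), indices taken mod 6.
Σ = (-148) + (32) + (24) + (-240) + (-410) + (-576) = -1318
Signed area = Σ/2 = -659 (negative ⇒ clockwise traversal).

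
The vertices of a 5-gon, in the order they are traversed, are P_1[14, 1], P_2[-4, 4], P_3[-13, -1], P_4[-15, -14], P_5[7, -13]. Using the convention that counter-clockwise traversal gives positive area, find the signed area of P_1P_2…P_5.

Apply the shoelace formula: 2A = Σ (x_i·y_{i+1} − x_{i+1}·y_i), indices taken mod 5.
Cross-terms: 60, 56, 167, 293, 189  ⇒  Σ = 765
Signed area = Σ/2 = 382.5 (positive ⇒ counter-clockwise traversal).

382.5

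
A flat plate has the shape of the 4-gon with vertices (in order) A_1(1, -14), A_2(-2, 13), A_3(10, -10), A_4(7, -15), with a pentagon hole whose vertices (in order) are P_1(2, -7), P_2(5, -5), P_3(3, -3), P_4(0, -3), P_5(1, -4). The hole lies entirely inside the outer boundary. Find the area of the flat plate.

134

Outer boundary:
A_1→A_2: (1)(13) − (-2)(-14) = -15
A_2→A_3: (-2)(-10) − (10)(13) = -110
A_3→A_4: (10)(-15) − (7)(-10) = -80
A_4→A_1: (7)(-14) − (1)(-15) = -83
Σ = -288
Area = |Σ|/2 = 144.
Hole:
P_1→P_2: (2)(-5) − (5)(-7) = 25
P_2→P_3: (5)(-3) − (3)(-5) = 0
P_3→P_4: (3)(-3) − (0)(-3) = -9
P_4→P_5: (0)(-4) − (1)(-3) = 3
P_5→P_1: (1)(-7) − (2)(-4) = 1
Σ = 20
Area = |Σ|/2 = 10.
Net area = 144 − 10 = 134.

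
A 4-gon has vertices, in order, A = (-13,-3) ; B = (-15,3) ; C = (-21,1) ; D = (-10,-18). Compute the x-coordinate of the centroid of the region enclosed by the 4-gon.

Apply the shoelace (surveyor's) formula. First the cross-terms c_i = x_i·y_{i+1} − x_{i+1}·y_i:
  -84, 48, 388, -204  ⇒  2A = 148, A = 74.
Then Σ (x_i + x_{i+1})·c_i = -6712, so x̄ = -6712 / (6·74) = -1678/111.

-1678/111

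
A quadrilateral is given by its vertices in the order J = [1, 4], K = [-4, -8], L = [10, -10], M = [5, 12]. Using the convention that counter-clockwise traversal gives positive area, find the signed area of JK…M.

153

Apply the surveyor's formula: 2A = Σ (x_i·y_{i+1} − x_{i+1}·y_i), indices taken mod 4.
Σ = (8) + (120) + (170) + (8) = 306
Signed area = Σ/2 = 153 (positive ⇒ counter-clockwise traversal).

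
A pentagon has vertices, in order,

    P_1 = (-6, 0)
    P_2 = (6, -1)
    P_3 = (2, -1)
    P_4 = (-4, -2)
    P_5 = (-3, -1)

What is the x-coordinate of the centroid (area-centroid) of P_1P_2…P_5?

-26/21

Apply Gauss's area formula. First the cross-terms c_i = x_i·y_{i+1} − x_{i+1}·y_i:
  6, -4, -8, -2, -6  ⇒  2A = -14, A = -7.
Then Σ (x_i + x_{i+1})·c_i = 52, so x̄ = 52 / (6·(-7)) = -26/21.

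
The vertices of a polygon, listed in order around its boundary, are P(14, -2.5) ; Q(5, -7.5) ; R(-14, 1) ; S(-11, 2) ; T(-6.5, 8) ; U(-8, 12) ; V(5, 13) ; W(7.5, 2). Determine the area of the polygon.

298.375

Apply Gauss's area formula: 2A = Σ (x_i·y_{i+1} − x_{i+1}·y_i), indices taken mod 8.
P→Q: (14)(-7.5) − (5)(-2.5) = -92.5
Q→R: (5)(1) − (-14)(-7.5) = -100
R→S: (-14)(2) − (-11)(1) = -17
S→T: (-11)(8) − (-6.5)(2) = -75
T→U: (-6.5)(12) − (-8)(8) = -14
U→V: (-8)(13) − (5)(12) = -164
V→W: (5)(2) − (7.5)(13) = -87.5
W→P: (7.5)(-2.5) − (14)(2) = -46.75
Σ = -596.75
Area = |Σ|/2 = 298.375.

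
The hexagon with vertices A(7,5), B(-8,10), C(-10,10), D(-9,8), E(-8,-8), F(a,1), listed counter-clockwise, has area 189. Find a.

9

Write out the shoelace sum; only the two edges meeting at F involve a:
2·Area = [((-8)·1 − a·(-8)) + (a·5 − 7·1)] + 276
       = 13·a + 261 = 378
⇒ a = 9.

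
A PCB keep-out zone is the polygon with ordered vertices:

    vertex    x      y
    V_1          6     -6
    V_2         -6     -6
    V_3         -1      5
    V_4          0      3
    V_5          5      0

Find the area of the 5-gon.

78

Apply the surveyor's formula: 2A = Σ (x_i·y_{i+1} − x_{i+1}·y_i), indices taken mod 5.
Σ = (-72) + (-36) + (-3) + (-15) + (-30) = -156
Area = |Σ|/2 = 78.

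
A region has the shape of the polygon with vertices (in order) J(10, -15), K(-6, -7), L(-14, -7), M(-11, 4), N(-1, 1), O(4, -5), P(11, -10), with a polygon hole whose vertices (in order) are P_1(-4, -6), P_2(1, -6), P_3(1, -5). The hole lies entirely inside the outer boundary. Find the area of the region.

Outer boundary:
Apply the shoelace formula: 2A = Σ (x_i·y_{i+1} − x_{i+1}·y_i), indices taken mod 7.
Σ = (-160) + (-56) + (-133) + (-7) + (1) + (15) + (-65) = -405
Area = |Σ|/2 = 202.5.
Hole:
Σ = (30) + (1) + (-26) = 5
Area = |Σ|/2 = 2.5.
Net area = 202.5 − 2.5 = 200.

200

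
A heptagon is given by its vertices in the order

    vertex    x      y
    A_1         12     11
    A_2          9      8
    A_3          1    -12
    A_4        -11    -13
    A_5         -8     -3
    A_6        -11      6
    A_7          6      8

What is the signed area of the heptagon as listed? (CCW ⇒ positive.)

Apply the shoelace formula: 2A = Σ (x_i·y_{i+1} − x_{i+1}·y_i), indices taken mod 7.
Σ = (-3) + (-116) + (-145) + (-71) + (-81) + (-124) + (-30) = -570
Signed area = Σ/2 = -285 (negative ⇒ clockwise traversal).

-285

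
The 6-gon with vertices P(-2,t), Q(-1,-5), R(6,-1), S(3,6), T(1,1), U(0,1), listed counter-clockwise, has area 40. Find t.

Write out the shoelace sum; only the two edges meeting at P involve t:
2·Area = [(0·t − (-2)·1) + ((-2)·(-5) − (-1)·t)] + 68
       = 1·t + 80 = 80
⇒ t = 0.

0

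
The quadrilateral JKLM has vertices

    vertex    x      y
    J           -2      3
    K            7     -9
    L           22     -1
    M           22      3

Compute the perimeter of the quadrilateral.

|JK| = √((9)² + (-12)²) = √225 = 15
|KL| = √((15)² + (8)²) = √289 = 17
|LM| = √((0)² + (4)²) = √16 = 4
|MJ| = √((-24)² + (0)²) = √576 = 24
Perimeter = 15 + 17 + 4 + 24 = 60.

60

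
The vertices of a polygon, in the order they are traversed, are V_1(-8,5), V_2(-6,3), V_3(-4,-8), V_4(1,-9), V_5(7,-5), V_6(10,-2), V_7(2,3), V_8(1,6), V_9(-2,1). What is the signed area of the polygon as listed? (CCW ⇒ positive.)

Apply the shoelace (surveyor's) formula: 2A = Σ (x_i·y_{i+1} − x_{i+1}·y_i), indices taken mod 9.
Σ = (6) + (60) + (44) + (58) + (36) + (34) + (9) + (13) + (-2) = 258
Signed area = Σ/2 = 129 (positive ⇒ counter-clockwise traversal).

129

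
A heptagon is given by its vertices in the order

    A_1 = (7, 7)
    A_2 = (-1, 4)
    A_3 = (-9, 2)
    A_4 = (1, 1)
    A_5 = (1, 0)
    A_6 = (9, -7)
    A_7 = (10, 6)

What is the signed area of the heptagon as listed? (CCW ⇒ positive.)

101

A_1→A_2: (7)(4) − (-1)(7) = 35
A_2→A_3: (-1)(2) − (-9)(4) = 34
A_3→A_4: (-9)(1) − (1)(2) = -11
A_4→A_5: (1)(0) − (1)(1) = -1
A_5→A_6: (1)(-7) − (9)(0) = -7
A_6→A_7: (9)(6) − (10)(-7) = 124
A_7→A_1: (10)(7) − (7)(6) = 28
Σ = 202
Signed area = Σ/2 = 101 (positive ⇒ counter-clockwise traversal).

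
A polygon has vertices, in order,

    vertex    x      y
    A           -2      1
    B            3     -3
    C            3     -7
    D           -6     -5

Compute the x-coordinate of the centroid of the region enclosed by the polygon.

Apply the shoelace (surveyor's) formula. First the cross-terms c_i = x_i·y_{i+1} − x_{i+1}·y_i:
  3, -12, -57, -16  ⇒  2A = -82, A = -41.
Then Σ (x_i + x_{i+1})·c_i = 230, so x̄ = 230 / (6·(-41)) = -115/123.

-115/123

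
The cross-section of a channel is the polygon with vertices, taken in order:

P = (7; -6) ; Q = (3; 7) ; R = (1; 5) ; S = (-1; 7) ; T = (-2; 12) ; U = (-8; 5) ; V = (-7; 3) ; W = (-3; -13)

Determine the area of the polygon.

Apply the shoelace (surveyor's) formula: 2A = Σ (x_i·y_{i+1} − x_{i+1}·y_i), indices taken mod 8.
Σ = (67) + (8) + (12) + (2) + (86) + (11) + (100) + (109) = 395
Area = |Σ|/2 = 197.5.

197.5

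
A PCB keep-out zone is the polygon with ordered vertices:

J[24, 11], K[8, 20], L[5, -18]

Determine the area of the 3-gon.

317.5

Apply the shoelace formula: 2A = Σ (x_i·y_{i+1} − x_{i+1}·y_i), indices taken mod 3.
Cross-terms: 392, -244, 487  ⇒  Σ = 635
Area = |Σ|/2 = 317.5.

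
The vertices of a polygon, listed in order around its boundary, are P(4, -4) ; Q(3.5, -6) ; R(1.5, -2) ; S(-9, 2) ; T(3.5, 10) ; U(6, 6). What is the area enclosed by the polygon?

Cross-terms: -10, 2, -15, -97, -39, -48  ⇒  Σ = -207
Area = |Σ|/2 = 103.5.

103.5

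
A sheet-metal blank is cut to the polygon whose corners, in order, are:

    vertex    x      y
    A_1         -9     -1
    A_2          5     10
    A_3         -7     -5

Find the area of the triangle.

Apply the surveyor's formula: 2A = Σ (x_i·y_{i+1} − x_{i+1}·y_i), indices taken mod 3.
Σ = (-85) + (45) + (-38) = -78
Area = |Σ|/2 = 39.

39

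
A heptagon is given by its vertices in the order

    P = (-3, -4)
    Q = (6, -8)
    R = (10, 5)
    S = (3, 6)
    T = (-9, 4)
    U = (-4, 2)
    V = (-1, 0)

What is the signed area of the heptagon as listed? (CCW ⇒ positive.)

136.5

Σ = (48) + (110) + (45) + (66) + (-2) + (2) + (4) = 273
Signed area = Σ/2 = 136.5 (positive ⇒ counter-clockwise traversal).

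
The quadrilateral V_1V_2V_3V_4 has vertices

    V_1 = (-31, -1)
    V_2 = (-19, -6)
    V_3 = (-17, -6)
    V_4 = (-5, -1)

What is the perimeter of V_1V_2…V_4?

54

|V_1V_2| = √((12)² + (-5)²) = √169 = 13
|V_2V_3| = √((2)² + (0)²) = √4 = 2
|V_3V_4| = √((12)² + (5)²) = √169 = 13
|V_4V_1| = √((-26)² + (0)²) = √676 = 26
Perimeter = 13 + 2 + 13 + 26 = 54.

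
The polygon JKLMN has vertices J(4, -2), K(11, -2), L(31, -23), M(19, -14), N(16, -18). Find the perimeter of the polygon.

|JK| = √((7)² + (0)²) = √49 = 7
|KL| = √((20)² + (-21)²) = √841 = 29
|LM| = √((-12)² + (9)²) = √225 = 15
|MN| = √((-3)² + (-4)²) = √25 = 5
|NJ| = √((-12)² + (16)²) = √400 = 20
Perimeter = 7 + 29 + 15 + 5 + 20 = 76.

76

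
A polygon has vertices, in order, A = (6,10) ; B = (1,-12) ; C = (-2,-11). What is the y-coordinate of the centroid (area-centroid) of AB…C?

Apply Gauss's area formula. First the cross-terms c_i = x_i·y_{i+1} − x_{i+1}·y_i:
  -82, -35, 46  ⇒  2A = -71, A = -35.5.
Then Σ (y_i + y_{i+1})·c_i = 923, so ȳ = 923 / (6·(-35.5)) = -13/3.

-13/3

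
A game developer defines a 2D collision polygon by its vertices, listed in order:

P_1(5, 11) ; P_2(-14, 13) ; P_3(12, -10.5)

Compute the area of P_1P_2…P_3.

197.25

P_1→P_2: (5)(13) − (-14)(11) = 219
P_2→P_3: (-14)(-10.5) − (12)(13) = -9
P_3→P_1: (12)(11) − (5)(-10.5) = 184.5
Σ = 394.5
Area = |Σ|/2 = 197.25.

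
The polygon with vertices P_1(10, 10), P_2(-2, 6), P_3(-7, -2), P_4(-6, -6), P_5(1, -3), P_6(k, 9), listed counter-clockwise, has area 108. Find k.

Write out the shoelace sum; only the two edges meeting at P_6 involve k:
2·Area = [(1·9 − k·(-3)) + (k·10 − 10·9)] + 180
       = 13·k + 99 = 216
⇒ k = 9.

9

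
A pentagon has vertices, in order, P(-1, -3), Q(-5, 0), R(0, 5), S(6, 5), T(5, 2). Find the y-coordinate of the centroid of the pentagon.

Apply the surveyor's formula. First the cross-terms c_i = x_i·y_{i+1} − x_{i+1}·y_i:
  -15, -25, -30, -13, -13  ⇒  2A = -96, A = -48.
Then Σ (y_i + y_{i+1})·c_i = -458, so ȳ = -458 / (6·(-48)) = 229/144.

229/144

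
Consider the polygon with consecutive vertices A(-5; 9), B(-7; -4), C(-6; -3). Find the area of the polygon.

5.5

Σ = (83) + (-3) + (-69) = 11
Area = |Σ|/2 = 5.5.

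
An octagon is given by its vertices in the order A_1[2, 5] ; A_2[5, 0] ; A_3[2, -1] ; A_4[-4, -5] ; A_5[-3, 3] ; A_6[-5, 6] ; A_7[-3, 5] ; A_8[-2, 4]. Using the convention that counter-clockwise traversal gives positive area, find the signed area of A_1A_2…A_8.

-50.5

Cross-terms: -25, -5, -14, -27, -3, -7, -2, -18  ⇒  Σ = -101
Signed area = Σ/2 = -50.5 (negative ⇒ clockwise traversal).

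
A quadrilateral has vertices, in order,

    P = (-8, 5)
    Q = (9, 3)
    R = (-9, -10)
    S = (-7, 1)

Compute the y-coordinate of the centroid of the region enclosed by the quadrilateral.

Apply the shoelace (surveyor's) formula. First the cross-terms c_i = x_i·y_{i+1} − x_{i+1}·y_i:
  -69, -63, -79, -27  ⇒  2A = -238, A = -119.
Then Σ (y_i + y_{i+1})·c_i = 438, so ȳ = 438 / (6·(-119)) = -73/119.

-73/119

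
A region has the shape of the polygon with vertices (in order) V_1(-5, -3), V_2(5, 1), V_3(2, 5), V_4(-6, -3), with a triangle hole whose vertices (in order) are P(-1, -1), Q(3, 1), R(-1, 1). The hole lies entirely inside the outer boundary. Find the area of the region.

Outer boundary:
Σ = (10) + (23) + (24) + (3) = 60
Area = |Σ|/2 = 30.
Hole:
Apply the surveyor's formula: 2A = Σ (x_i·y_{i+1} − x_{i+1}·y_i), indices taken mod 3.
Σ = (2) + (4) + (2) = 8
Area = |Σ|/2 = 4.
Net area = 30 − 4 = 26.

26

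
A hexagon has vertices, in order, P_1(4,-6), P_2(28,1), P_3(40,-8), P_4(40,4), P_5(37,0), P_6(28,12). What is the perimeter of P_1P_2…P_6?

|P_1P_2| = √((24)² + (7)²) = √625 = 25
|P_2P_3| = √((12)² + (-9)²) = √225 = 15
|P_3P_4| = √((0)² + (12)²) = √144 = 12
|P_4P_5| = √((-3)² + (-4)²) = √25 = 5
|P_5P_6| = √((-9)² + (12)²) = √225 = 15
|P_6P_1| = √((-24)² + (-18)²) = √900 = 30
Perimeter = 25 + 15 + 12 + 5 + 15 + 30 = 102.

102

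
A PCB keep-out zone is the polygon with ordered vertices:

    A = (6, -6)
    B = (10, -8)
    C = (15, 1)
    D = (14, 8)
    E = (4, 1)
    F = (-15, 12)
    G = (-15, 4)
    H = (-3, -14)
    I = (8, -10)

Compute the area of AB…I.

Apply the surveyor's formula: 2A = Σ (x_i·y_{i+1} − x_{i+1}·y_i), indices taken mod 9.
Σ = (12) + (130) + (106) + (-18) + (63) + (120) + (222) + (142) + (12) = 789
Area = |Σ|/2 = 394.5.

394.5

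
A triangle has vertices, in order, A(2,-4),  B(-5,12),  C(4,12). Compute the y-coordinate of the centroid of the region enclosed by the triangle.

Apply Gauss's area formula. First the cross-terms c_i = x_i·y_{i+1} − x_{i+1}·y_i:
  4, -108, -40  ⇒  2A = -144, A = -72.
Then Σ (y_i + y_{i+1})·c_i = -2880, so ȳ = -2880 / (6·(-72)) = 20/3.

20/3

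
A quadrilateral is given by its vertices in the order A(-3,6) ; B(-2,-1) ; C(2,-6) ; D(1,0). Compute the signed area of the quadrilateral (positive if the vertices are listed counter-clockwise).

Apply Gauss's area formula: 2A = Σ (x_i·y_{i+1} − x_{i+1}·y_i), indices taken mod 4.
Σ = (15) + (14) + (6) + (6) = 41
Signed area = Σ/2 = 20.5 (positive ⇒ counter-clockwise traversal).

20.5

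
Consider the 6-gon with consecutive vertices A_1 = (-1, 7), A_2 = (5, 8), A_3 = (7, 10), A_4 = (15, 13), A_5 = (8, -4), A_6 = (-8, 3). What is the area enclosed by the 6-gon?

Apply Gauss's area formula: 2A = Σ (x_i·y_{i+1} − x_{i+1}·y_i), indices taken mod 6.
Σ = (-43) + (-6) + (-59) + (-164) + (-8) + (-53) = -333
Area = |Σ|/2 = 166.5.

166.5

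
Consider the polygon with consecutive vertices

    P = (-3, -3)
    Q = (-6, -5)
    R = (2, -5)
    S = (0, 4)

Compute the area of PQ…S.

28.5

Σ = (-3) + (40) + (8) + (12) = 57
Area = |Σ|/2 = 28.5.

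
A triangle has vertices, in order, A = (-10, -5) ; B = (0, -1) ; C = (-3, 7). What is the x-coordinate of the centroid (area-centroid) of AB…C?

-13/3

Apply the shoelace formula. First the cross-terms c_i = x_i·y_{i+1} − x_{i+1}·y_i:
  10, -3, 85  ⇒  2A = 92, A = 46.
Then Σ (x_i + x_{i+1})·c_i = -1196, so x̄ = -1196 / (6·46) = -13/3.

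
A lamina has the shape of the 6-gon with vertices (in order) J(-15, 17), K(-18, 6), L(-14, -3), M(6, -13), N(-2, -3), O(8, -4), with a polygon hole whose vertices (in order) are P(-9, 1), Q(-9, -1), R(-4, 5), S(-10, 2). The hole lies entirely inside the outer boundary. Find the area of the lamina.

299.5

Outer boundary:
Cross-terms: 216, 138, 200, -44, 32, 76  ⇒  Σ = 618
Area = |Σ|/2 = 309.
Hole:
Apply the shoelace formula: 2A = Σ (x_i·y_{i+1} − x_{i+1}·y_i), indices taken mod 4.
P→Q: (-9)(-1) − (-9)(1) = 18
Q→R: (-9)(5) − (-4)(-1) = -49
R→S: (-4)(2) − (-10)(5) = 42
S→P: (-10)(1) − (-9)(2) = 8
Σ = 19
Area = |Σ|/2 = 9.5.
Net area = 309 − 9.5 = 299.5.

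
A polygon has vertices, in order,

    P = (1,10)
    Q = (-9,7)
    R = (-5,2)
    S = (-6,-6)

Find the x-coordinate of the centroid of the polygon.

-67/17

Apply the shoelace formula. First the cross-terms c_i = x_i·y_{i+1} − x_{i+1}·y_i:
  97, 17, 42, -54  ⇒  2A = 102, A = 51.
Then Σ (x_i + x_{i+1})·c_i = -1206, so x̄ = -1206 / (6·51) = -67/17.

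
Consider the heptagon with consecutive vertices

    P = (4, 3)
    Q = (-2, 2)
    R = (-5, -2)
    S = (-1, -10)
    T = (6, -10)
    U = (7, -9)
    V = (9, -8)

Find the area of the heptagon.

123

Apply the surveyor's formula: 2A = Σ (x_i·y_{i+1} − x_{i+1}·y_i), indices taken mod 7.
Σ = (14) + (14) + (48) + (70) + (16) + (25) + (59) = 246
Area = |Σ|/2 = 123.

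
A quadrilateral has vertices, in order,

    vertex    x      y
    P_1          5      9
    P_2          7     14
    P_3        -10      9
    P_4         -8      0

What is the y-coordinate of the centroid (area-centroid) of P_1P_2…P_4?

Apply the surveyor's formula. First the cross-terms c_i = x_i·y_{i+1} − x_{i+1}·y_i:
  7, 203, 72, -72  ⇒  2A = 210, A = 105.
Then Σ (y_i + y_{i+1})·c_i = 4830, so ȳ = 4830 / (6·105) = 23/3.

23/3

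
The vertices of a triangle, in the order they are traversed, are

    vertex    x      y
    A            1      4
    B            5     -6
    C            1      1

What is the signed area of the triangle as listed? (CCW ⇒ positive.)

-6

A→B: (1)(-6) − (5)(4) = -26
B→C: (5)(1) − (1)(-6) = 11
C→A: (1)(4) − (1)(1) = 3
Σ = -12
Signed area = Σ/2 = -6 (negative ⇒ clockwise traversal).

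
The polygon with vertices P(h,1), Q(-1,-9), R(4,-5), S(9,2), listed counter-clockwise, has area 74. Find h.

-4

Write out the shoelace sum; only the two edges meeting at P involve h:
2·Area = [(9·1 − h·2) + (h·(-9) − (-1)·1)] + 94
       = -11·h + 104 = 148
⇒ h = -4.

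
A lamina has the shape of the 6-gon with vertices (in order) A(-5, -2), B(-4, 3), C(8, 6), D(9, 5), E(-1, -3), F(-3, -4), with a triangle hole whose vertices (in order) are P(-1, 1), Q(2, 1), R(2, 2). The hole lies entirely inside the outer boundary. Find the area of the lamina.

61.5

Outer boundary:
Apply Gauss's area formula: 2A = Σ (x_i·y_{i+1} − x_{i+1}·y_i), indices taken mod 6.
Cross-terms: -23, -48, -14, -22, -5, -14  ⇒  Σ = -126
Area = |Σ|/2 = 63.
Hole:
Apply the shoelace formula: 2A = Σ (x_i·y_{i+1} − x_{i+1}·y_i), indices taken mod 3.
Σ = (-3) + (2) + (4) = 3
Area = |Σ|/2 = 1.5.
Net area = 63 − 1.5 = 61.5.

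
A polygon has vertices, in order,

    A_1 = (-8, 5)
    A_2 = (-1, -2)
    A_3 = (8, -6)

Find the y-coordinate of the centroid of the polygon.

-1

Apply Gauss's area formula. First the cross-terms c_i = x_i·y_{i+1} − x_{i+1}·y_i:
  21, 22, -8  ⇒  2A = 35, A = 17.5.
Then Σ (y_i + y_{i+1})·c_i = -105, so ȳ = -105 / (6·17.5) = -1.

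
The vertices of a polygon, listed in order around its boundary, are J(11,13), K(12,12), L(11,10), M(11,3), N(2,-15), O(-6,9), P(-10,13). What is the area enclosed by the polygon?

308.5

Apply the shoelace formula: 2A = Σ (x_i·y_{i+1} − x_{i+1}·y_i), indices taken mod 7.
J→K: (11)(12) − (12)(13) = -24
K→L: (12)(10) − (11)(12) = -12
L→M: (11)(3) − (11)(10) = -77
M→N: (11)(-15) − (2)(3) = -171
N→O: (2)(9) − (-6)(-15) = -72
O→P: (-6)(13) − (-10)(9) = 12
P→J: (-10)(13) − (11)(13) = -273
Σ = -617
Area = |Σ|/2 = 308.5.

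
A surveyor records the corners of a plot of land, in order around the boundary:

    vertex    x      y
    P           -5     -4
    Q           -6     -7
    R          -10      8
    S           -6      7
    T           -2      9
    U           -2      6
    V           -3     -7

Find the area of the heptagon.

Cross-terms: 11, -118, -22, -40, 6, 32, -23  ⇒  Σ = -154
Area = |Σ|/2 = 77.

77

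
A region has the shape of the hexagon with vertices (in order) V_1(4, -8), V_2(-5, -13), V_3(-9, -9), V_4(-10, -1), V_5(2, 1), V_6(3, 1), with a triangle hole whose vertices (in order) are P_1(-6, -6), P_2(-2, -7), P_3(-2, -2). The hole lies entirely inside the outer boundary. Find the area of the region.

131

Outer boundary:
Apply Gauss's area formula: 2A = Σ (x_i·y_{i+1} − x_{i+1}·y_i), indices taken mod 6.
Σ = (-92) + (-72) + (-81) + (-8) + (-1) + (-28) = -282
Area = |Σ|/2 = 141.
Hole:
Σ = (30) + (-10) + (0) = 20
Area = |Σ|/2 = 10.
Net area = 141 − 10 = 131.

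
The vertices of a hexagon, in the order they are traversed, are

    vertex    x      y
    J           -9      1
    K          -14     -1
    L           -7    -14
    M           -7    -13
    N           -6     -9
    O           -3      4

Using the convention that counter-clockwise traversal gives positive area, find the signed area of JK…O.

86

Σ = (23) + (189) + (-7) + (-15) + (-51) + (33) = 172
Signed area = Σ/2 = 86 (positive ⇒ counter-clockwise traversal).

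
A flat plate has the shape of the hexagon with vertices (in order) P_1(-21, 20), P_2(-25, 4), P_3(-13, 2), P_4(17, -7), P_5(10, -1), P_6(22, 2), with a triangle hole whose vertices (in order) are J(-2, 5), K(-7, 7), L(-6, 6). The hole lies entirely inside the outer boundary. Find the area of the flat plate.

524.5

Outer boundary:
Apply the shoelace (surveyor's) formula: 2A = Σ (x_i·y_{i+1} − x_{i+1}·y_i), indices taken mod 6.
Σ = (416) + (2) + (57) + (53) + (42) + (482) = 1052
Area = |Σ|/2 = 526.
Hole:
Σ = (21) + (0) + (-18) = 3
Area = |Σ|/2 = 1.5.
Net area = 526 − 1.5 = 524.5.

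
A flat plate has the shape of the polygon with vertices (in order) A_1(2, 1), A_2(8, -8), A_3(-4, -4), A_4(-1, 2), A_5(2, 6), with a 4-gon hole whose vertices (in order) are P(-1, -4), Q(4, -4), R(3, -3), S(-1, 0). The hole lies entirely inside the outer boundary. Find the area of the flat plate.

49.5

Outer boundary:
Apply the shoelace formula: 2A = Σ (x_i·y_{i+1} − x_{i+1}·y_i), indices taken mod 5.
Σ = (-24) + (-64) + (-12) + (-10) + (-10) = -120
Area = |Σ|/2 = 60.
Hole:
Apply the shoelace formula: 2A = Σ (x_i·y_{i+1} − x_{i+1}·y_i), indices taken mod 4.
P→Q: (-1)(-4) − (4)(-4) = 20
Q→R: (4)(-3) − (3)(-4) = 0
R→S: (3)(0) − (-1)(-3) = -3
S→P: (-1)(-4) − (-1)(0) = 4
Σ = 21
Area = |Σ|/2 = 10.5.
Net area = 60 − 10.5 = 49.5.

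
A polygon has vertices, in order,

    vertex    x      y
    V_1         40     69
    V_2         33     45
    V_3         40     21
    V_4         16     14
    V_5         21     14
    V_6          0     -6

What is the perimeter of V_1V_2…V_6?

|V_1V_2| = √((-7)² + (-24)²) = √625 = 25
|V_2V_3| = √((7)² + (-24)²) = √625 = 25
|V_3V_4| = √((-24)² + (-7)²) = √625 = 25
|V_4V_5| = √((5)² + (0)²) = √25 = 5
|V_5V_6| = √((-21)² + (-20)²) = √841 = 29
|V_6V_1| = √((40)² + (75)²) = √7225 = 85
Perimeter = 25 + 25 + 25 + 5 + 29 + 85 = 194.

194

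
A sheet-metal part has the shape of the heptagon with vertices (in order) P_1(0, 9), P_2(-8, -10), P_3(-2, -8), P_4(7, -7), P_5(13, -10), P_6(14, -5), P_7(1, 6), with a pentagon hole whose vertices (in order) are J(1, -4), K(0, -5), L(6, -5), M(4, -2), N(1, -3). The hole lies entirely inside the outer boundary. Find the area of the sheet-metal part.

179

Outer boundary:
Σ = (72) + (44) + (70) + (21) + (75) + (89) + (9) = 380
Area = |Σ|/2 = 190.
Hole:
J→K: (1)(-5) − (0)(-4) = -5
K→L: (0)(-5) − (6)(-5) = 30
L→M: (6)(-2) − (4)(-5) = 8
M→N: (4)(-3) − (1)(-2) = -10
N→J: (1)(-4) − (1)(-3) = -1
Σ = 22
Area = |Σ|/2 = 11.
Net area = 190 − 11 = 179.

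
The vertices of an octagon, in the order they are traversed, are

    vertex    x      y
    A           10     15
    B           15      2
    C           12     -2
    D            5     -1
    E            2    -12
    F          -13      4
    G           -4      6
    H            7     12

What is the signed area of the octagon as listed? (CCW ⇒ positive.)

Apply the shoelace formula: 2A = Σ (x_i·y_{i+1} − x_{i+1}·y_i), indices taken mod 8.
A→B: (10)(2) − (15)(15) = -205
B→C: (15)(-2) − (12)(2) = -54
C→D: (12)(-1) − (5)(-2) = -2
D→E: (5)(-12) − (2)(-1) = -58
E→F: (2)(4) − (-13)(-12) = -148
F→G: (-13)(6) − (-4)(4) = -62
G→H: (-4)(12) − (7)(6) = -90
H→A: (7)(15) − (10)(12) = -15
Σ = -634
Signed area = Σ/2 = -317 (negative ⇒ clockwise traversal).

-317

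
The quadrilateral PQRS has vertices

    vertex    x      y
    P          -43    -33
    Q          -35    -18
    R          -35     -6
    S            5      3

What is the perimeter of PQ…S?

130

|PQ| = √((8)² + (15)²) = √289 = 17
|QR| = √((0)² + (12)²) = √144 = 12
|RS| = √((40)² + (9)²) = √1681 = 41
|SP| = √((-48)² + (-36)²) = √3600 = 60
Perimeter = 17 + 12 + 41 + 60 = 130.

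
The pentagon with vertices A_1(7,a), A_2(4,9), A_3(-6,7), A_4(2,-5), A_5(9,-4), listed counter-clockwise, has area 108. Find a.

Write out the shoelace sum; only the two edges meeting at A_1 involve a:
2·Area = [(9·a − 7·(-4)) + (7·9 − 4·a)] + 135
       = 5·a + 226 = 216
⇒ a = -2.

-2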